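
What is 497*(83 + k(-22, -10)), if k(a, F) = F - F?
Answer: 41251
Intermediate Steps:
k(a, F) = 0
497*(83 + k(-22, -10)) = 497*(83 + 0) = 497*83 = 41251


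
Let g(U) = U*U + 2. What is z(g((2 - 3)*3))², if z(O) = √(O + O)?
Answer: 22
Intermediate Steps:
g(U) = 2 + U² (g(U) = U² + 2 = 2 + U²)
z(O) = √2*√O (z(O) = √(2*O) = √2*√O)
z(g((2 - 3)*3))² = (√2*√(2 + ((2 - 3)*3)²))² = (√2*√(2 + (-1*3)²))² = (√2*√(2 + (-3)²))² = (√2*√(2 + 9))² = (√2*√11)² = (√22)² = 22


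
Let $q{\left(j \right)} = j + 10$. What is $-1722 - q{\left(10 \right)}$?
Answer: $-1742$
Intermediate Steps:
$q{\left(j \right)} = 10 + j$
$-1722 - q{\left(10 \right)} = -1722 - \left(10 + 10\right) = -1722 - 20 = -1742$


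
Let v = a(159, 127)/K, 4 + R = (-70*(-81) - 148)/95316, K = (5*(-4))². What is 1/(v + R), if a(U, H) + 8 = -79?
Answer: -9531600/39647323 ≈ -0.24041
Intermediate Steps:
a(U, H) = -87 (a(U, H) = -8 - 79 = -87)
K = 400 (K = (-20)² = 400)
R = -187871/47658 (R = -4 + (-70*(-81) - 148)/95316 = -4 + (5670 - 148)*(1/95316) = -4 + 5522*(1/95316) = -4 + 2761/47658 = -187871/47658 ≈ -3.9421)
v = -87/400 ≈ -0.21750
1/(v + R) = 1/(-87/400 - 187871/47658) = 1/(-39647323/9531600) = -9531600/39647323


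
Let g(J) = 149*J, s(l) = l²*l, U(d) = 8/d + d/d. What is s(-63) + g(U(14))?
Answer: -1748690/7 ≈ -2.4981e+5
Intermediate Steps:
U(d) = 1 + 8/d (U(d) = 8/d + 1 = 1 + 8/d)
s(l) = l³
s(-63) + g(U(14)) = (-63)³ + 149*((8 + 14)/14) = -250047 + 149*((1/14)*22) = -250047 + 149*(11/7) = -250047 + 1639/7 = -1748690/7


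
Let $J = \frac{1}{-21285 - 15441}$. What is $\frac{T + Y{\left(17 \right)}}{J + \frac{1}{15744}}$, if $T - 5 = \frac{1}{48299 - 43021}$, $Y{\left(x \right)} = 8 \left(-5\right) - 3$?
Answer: $- \frac{9664030280256}{9228583} \approx -1.0472 \cdot 10^{6}$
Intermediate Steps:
$Y{\left(x \right)} = -43$ ($Y{\left(x \right)} = -40 - 3 = -43$)
$J = - \frac{1}{36726}$ ($J = \frac{1}{-36726} = - \frac{1}{36726} \approx -2.7229 \cdot 10^{-5}$)
$T = \frac{26391}{5278}$ ($T = 5 + \frac{1}{48299 - 43021} = 5 + \frac{1}{5278} = \frac{26391}{5278} \approx 5.0002$)
$\frac{T + Y{\left(17 \right)}}{J + \frac{1}{15744}} = \frac{\frac{26391}{5278} - 43}{- \frac{1}{36726} + \frac{1}{15744}} = - \frac{200563}{5278 \left(- \frac{1}{36726} + \frac{1}{15744}\right)} = - \frac{200563}{5278 \cdot \frac{3497}{96369024}} = \left(- \frac{200563}{5278}\right) \frac{96369024}{3497} = - \frac{9664030280256}{9228583}$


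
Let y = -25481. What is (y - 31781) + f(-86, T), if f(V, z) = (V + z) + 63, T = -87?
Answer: -57372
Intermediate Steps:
f(V, z) = 63 + V + z
(y - 31781) + f(-86, T) = (-25481 - 31781) + (63 - 86 - 87) = -57262 - 110 = -57372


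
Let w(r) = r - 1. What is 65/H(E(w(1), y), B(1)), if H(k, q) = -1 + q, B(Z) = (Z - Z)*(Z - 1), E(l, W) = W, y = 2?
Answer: -65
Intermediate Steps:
w(r) = -1 + r
B(Z) = 0 (B(Z) = 0*(-1 + Z) = 0)
65/H(E(w(1), y), B(1)) = 65/(-1 + 0) = 65/(-1) = 65*(-1) = -65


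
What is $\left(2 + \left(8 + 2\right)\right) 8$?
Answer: $96$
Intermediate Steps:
$\left(2 + \left(8 + 2\right)\right) 8 = \left(2 + 10\right) 8 = 12 \cdot 8 = 96$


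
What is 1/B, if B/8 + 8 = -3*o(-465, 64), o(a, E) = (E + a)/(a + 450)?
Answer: -5/3528 ≈ -0.0014172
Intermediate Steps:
o(a, E) = (E + a)/(450 + a)
B = -3528/5 (B = -64 + 8*(-3*(64 - 465)/(450 - 465)) = -64 + 8*(-3*(-401)/(-15)) = -64 + 8*(-(-1)*(-401)/5) = -64 + 8*(-3*401/15) = -64 + 8*(-401/5) = -64 - 3208/5 = -3528/5 ≈ -705.60)
1/B = 1/(-3528/5) = -5/3528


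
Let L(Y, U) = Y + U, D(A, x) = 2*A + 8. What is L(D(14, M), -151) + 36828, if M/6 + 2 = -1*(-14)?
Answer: 36713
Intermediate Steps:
M = 72 (M = -12 + 6*(-1*(-14)) = -12 + 6*14 = -12 + 84 = 72)
D(A, x) = 8 + 2*A
L(Y, U) = U + Y
L(D(14, M), -151) + 36828 = (-151 + (8 + 2*14)) + 36828 = (-151 + (8 + 28)) + 36828 = (-151 + 36) + 36828 = -115 + 36828 = 36713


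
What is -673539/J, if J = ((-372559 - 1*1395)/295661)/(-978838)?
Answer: -13923216444744843/26711 ≈ -5.2125e+11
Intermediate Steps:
J = 26711/20671730137 (J = ((-372559 - 1395)*(1/295661))*(-1/978838) = -373954*1/295661*(-1/978838) = -373954/295661*(-1/978838) = 26711/20671730137 ≈ 1.2922e-6)
-673539/J = -673539/26711/20671730137 = -673539*20671730137/26711 = -13923216444744843/26711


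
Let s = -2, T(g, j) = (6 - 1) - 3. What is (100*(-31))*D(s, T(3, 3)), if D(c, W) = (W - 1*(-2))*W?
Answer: -24800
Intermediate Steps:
T(g, j) = 2 (T(g, j) = 5 - 3 = 2)
D(c, W) = W*(2 + W) (D(c, W) = (W + 2)*W = (2 + W)*W = W*(2 + W))
(100*(-31))*D(s, T(3, 3)) = (100*(-31))*(2*(2 + 2)) = -6200*4 = -3100*8 = -24800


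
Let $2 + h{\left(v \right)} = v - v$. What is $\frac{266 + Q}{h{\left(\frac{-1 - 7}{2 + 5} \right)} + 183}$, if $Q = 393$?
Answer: $\frac{659}{181} \approx 3.6409$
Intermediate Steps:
$h{\left(v \right)} = -2$ ($h{\left(v \right)} = -2 + \left(v - v\right) = -2 + 0 = -2$)
$\frac{266 + Q}{h{\left(\frac{-1 - 7}{2 + 5} \right)} + 183} = \frac{266 + 393}{-2 + 183} = \frac{659}{181}$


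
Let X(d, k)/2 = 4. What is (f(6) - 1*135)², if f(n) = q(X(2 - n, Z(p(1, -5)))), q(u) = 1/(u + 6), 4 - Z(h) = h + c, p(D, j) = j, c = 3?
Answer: 3568321/196 ≈ 18206.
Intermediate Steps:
Z(h) = 1 - h (Z(h) = 4 - (h + 3) = 4 - (3 + h) = 4 + (-3 - h) = 1 - h)
X(d, k) = 8 (X(d, k) = 2*4 = 8)
q(u) = 1/(6 + u)
f(n) = 1/14 (f(n) = 1/(6 + 8) = 1/14)
(f(6) - 1*135)² = (1/14 - 1*135)² = (1/14 - 135)² = (-1889/14)² = 3568321/196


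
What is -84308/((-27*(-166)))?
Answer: -42154/2241 ≈ -18.810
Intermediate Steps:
-84308/((-27*(-166))) = -84308/4482 = -84308*1/4482 = -42154/2241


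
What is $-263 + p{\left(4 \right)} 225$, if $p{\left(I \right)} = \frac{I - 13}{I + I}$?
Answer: $- \frac{4129}{8} \approx -516.13$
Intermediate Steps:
$p{\left(I \right)} = \frac{-13 + I}{2 I}$
$-263 + p{\left(4 \right)} 225 = -263 + \frac{-13 + 4}{2 \cdot 4} \cdot 225 = -263 + \frac{1}{2} \cdot \frac{1}{4} \left(-9\right) 225 = -263 - \frac{2025}{8} = - \frac{4129}{8}$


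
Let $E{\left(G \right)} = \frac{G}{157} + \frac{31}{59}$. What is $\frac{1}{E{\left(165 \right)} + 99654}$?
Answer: $\frac{9263}{923109604} \approx 1.0035 \cdot 10^{-5}$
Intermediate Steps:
$E{\left(G \right)} = \frac{31}{59} + \frac{G}{157}$ ($E{\left(G \right)} = G \frac{1}{157} + 31 \cdot \frac{1}{59} = \frac{G}{157} + \frac{31}{59} = \frac{31}{59} + \frac{G}{157}$)
$\frac{1}{E{\left(165 \right)} + 99654} = \frac{1}{\left(\frac{31}{59} + \frac{1}{157} \cdot 165\right) + 99654} = \frac{1}{\left(\frac{31}{59} + \frac{165}{157}\right) + 99654} = \frac{1}{\frac{14602}{9263} + 99654} = \frac{1}{\frac{923109604}{9263}} = \frac{9263}{923109604}$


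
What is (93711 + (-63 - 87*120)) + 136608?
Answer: 219816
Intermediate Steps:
(93711 + (-63 - 87*120)) + 136608 = (93711 + (-63 - 10440)) + 136608 = (93711 - 10503) + 136608 = 83208 + 136608 = 219816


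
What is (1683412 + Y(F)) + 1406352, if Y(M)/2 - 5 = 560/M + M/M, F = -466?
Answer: 719917248/233 ≈ 3.0898e+6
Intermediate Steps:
Y(M) = 12 + 1120/M (Y(M) = 10 + 2*(560/M + M/M) = 10 + 2*(560/M + 1) = 10 + 2*(1 + 560/M) = 10 + (2 + 1120/M) = 12 + 1120/M)
(1683412 + Y(F)) + 1406352 = (1683412 + (12 + 1120/(-466))) + 1406352 = (1683412 + (12 + 1120*(-1/466))) + 1406352 = (1683412 + (12 - 560/233)) + 1406352 = (1683412 + 2236/233) + 1406352 = 392237232/233 + 1406352 = 719917248/233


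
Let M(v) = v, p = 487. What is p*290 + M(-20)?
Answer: 141210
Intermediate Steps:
p*290 + M(-20) = 487*290 - 20 = 141230 - 20 = 141210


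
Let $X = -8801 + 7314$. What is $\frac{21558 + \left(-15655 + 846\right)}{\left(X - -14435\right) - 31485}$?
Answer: $- \frac{6749}{18537} \approx -0.36408$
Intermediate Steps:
$X = -1487$
$\frac{21558 + \left(-15655 + 846\right)}{\left(X - -14435\right) - 31485} = \frac{21558 + \left(-15655 + 846\right)}{\left(-1487 - -14435\right) - 31485} = \frac{21558 - 14809}{\left(-1487 + 14435\right) - 31485} = \frac{6749}{12948 - 31485} = \frac{6749}{-18537} = 6749 \left(- \frac{1}{18537}\right) = - \frac{6749}{18537}$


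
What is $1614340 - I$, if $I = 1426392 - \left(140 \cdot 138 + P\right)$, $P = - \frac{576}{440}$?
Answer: $\frac{11399668}{55} \approx 2.0727 \cdot 10^{5}$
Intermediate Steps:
$P = - \frac{72}{55}$ ($P = \left(-576\right) \frac{1}{440} = - \frac{72}{55} \approx -1.3091$)
$I = \frac{77389032}{55}$ ($I = 1426392 - \left(140 \cdot 138 - \frac{72}{55}\right) = 1426392 - \left(19320 - \frac{72}{55}\right) = 1426392 - \frac{1062528}{55} = \frac{77389032}{55} \approx 1.4071 \cdot 10^{6}$)
$1614340 - I = 1614340 - \frac{77389032}{55} = \frac{11399668}{55}$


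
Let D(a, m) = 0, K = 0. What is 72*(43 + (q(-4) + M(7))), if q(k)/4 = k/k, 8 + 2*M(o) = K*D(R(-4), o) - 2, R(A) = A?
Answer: 3024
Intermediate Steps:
M(o) = -5 (M(o) = -4 + (0*0 - 2)/2 = -4 + (0 - 2)/2 = -4 + (½)*(-2) = -4 - 1 = -5)
q(k) = 4 (q(k) = 4*(k/k) = 4*1 = 4)
72*(43 + (q(-4) + M(7))) = 72*(43 + (4 - 5)) = 72*(43 - 1) = 72*42 = 3024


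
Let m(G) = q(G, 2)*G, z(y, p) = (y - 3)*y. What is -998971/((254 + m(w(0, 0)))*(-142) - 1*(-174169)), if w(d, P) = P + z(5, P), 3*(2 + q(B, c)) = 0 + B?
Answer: -2996913/408623 ≈ -7.3342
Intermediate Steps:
z(y, p) = y*(-3 + y) (z(y, p) = (-3 + y)*y = y*(-3 + y))
q(B, c) = -2 + B/3 (q(B, c) = -2 + (0 + B)/3 = -2 + B/3)
w(d, P) = 10 + P (w(d, P) = P + 5*(-3 + 5) = P + 5*2 = P + 10 = 10 + P)
m(G) = G*(-2 + G/3) (m(G) = (-2 + G/3)*G = G*(-2 + G/3))
-998971/((254 + m(w(0, 0)))*(-142) - 1*(-174169)) = -998971/((254 + (10 + 0)*(-6 + (10 + 0))/3)*(-142) - 1*(-174169)) = -998971/((254 + (1/3)*10*(-6 + 10))*(-142) + 174169) = -998971/((254 + (1/3)*10*4)*(-142) + 174169) = -998971/((254 + 40/3)*(-142) + 174169) = -998971/((802/3)*(-142) + 174169) = -998971/(-113884/3 + 174169) = -998971/408623/3 = -998971*3/408623 = -2996913/408623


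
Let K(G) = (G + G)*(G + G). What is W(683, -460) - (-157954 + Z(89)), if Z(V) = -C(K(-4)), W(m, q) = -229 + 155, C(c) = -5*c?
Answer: 157560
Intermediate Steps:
K(G) = 4*G² (K(G) = (2*G)*(2*G) = 4*G²)
W(m, q) = -74
Z(V) = 320 (Z(V) = -(-5)*4*(-4)² = -(-5)*4*16 = -(-5)*64 = -1*(-320) = 320)
W(683, -460) - (-157954 + Z(89)) = -74 - (-157954 + 320) = -74 - 1*(-157634) = -74 + 157634 = 157560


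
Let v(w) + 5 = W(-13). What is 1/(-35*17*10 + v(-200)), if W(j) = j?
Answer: -1/5968 ≈ -0.00016756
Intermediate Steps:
v(w) = -18 (v(w) = -5 - 13 = -18)
1/(-35*17*10 + v(-200)) = 1/(-35*17*10 - 18) = 1/(-595*10 - 18) = 1/(-5950 - 18) = 1/(-5968) = -1/5968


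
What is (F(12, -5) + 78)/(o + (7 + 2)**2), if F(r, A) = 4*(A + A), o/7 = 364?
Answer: 38/2629 ≈ 0.014454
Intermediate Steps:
o = 2548 (o = 7*364 = 2548)
F(r, A) = 8*A (F(r, A) = 4*(2*A) = 8*A)
(F(12, -5) + 78)/(o + (7 + 2)**2) = (8*(-5) + 78)/(2548 + (7 + 2)**2) = (-40 + 78)/(2548 + 9**2) = 38/(2548 + 81) = 38/2629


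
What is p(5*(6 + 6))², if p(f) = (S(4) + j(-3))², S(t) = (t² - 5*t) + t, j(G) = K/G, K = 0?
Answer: 0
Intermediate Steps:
j(G) = 0 (j(G) = 0/G = 0)
S(t) = t² - 4*t
p(f) = 0 (p(f) = (4*(-4 + 4) + 0)² = (4*0 + 0)² = (0 + 0)² = 0² = 0)
p(5*(6 + 6))² = 0² = 0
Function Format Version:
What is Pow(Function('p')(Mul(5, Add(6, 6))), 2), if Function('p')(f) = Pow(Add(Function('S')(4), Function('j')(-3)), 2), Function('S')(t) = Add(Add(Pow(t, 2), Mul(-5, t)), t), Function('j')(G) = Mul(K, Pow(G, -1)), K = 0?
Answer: 0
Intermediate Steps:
Function('j')(G) = 0 (Function('j')(G) = Mul(0, Pow(G, -1)) = 0)
Function('S')(t) = Add(Pow(t, 2), Mul(-4, t))
Function('p')(f) = 0 (Function('p')(f) = Pow(Add(Mul(4, Add(-4, 4)), 0), 2) = Pow(Add(Mul(4, 0), 0), 2) = Pow(Add(0, 0), 2) = Pow(0, 2) = 0)
Pow(Function('p')(Mul(5, Add(6, 6))), 2) = Pow(0, 2) = 0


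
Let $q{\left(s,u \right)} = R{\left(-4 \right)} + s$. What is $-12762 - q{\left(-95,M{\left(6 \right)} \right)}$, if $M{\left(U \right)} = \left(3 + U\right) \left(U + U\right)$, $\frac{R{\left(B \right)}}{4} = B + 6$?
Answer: $-12675$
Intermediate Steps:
$R{\left(B \right)} = 24 + 4 B$ ($R{\left(B \right)} = 4 \left(B + 6\right) = 4 \left(6 + B\right) = 24 + 4 B$)
$M{\left(U \right)} = 2 U \left(3 + U\right)$ ($M{\left(U \right)} = \left(3 + U\right) 2 U = 2 U \left(3 + U\right)$)
$q{\left(s,u \right)} = 8 + s$ ($q{\left(s,u \right)} = \left(24 + 4 \left(-4\right)\right) + s = \left(24 - 16\right) + s = 8 + s$)
$-12762 - q{\left(-95,M{\left(6 \right)} \right)} = -12762 - \left(8 - 95\right) = -12762 - -87 = -12762 + 87 = -12675$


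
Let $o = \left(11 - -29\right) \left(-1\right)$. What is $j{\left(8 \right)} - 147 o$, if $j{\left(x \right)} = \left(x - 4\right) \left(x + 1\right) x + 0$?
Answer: $6168$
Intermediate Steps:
$j{\left(x \right)} = x \left(1 + x\right) \left(-4 + x\right)$ ($j{\left(x \right)} = \left(-4 + x\right) \left(1 + x\right) x + 0 = \left(1 + x\right) \left(-4 + x\right) x + 0 = x \left(1 + x\right) \left(-4 + x\right) + 0 = x \left(1 + x\right) \left(-4 + x\right)$)
$o = -40$ ($o = \left(11 + 29\right) \left(-1\right) = 40 \left(-1\right) = -40$)
$j{\left(8 \right)} - 147 o = 8 \left(-4 + 8^{2} - 24\right) - -5880 = 8 \left(-4 + 64 - 24\right) + 5880 = 8 \cdot 36 + 5880 = 288 + 5880 = 6168$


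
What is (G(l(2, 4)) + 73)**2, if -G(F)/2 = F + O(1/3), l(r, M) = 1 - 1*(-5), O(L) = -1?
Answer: 3969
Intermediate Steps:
l(r, M) = 6 (l(r, M) = 1 + 5 = 6)
G(F) = 2 - 2*F (G(F) = -2*(F - 1) = -2*(-1 + F) = 2 - 2*F)
(G(l(2, 4)) + 73)**2 = ((2 - 2*6) + 73)**2 = ((2 - 12) + 73)**2 = (-10 + 73)**2 = 63**2 = 3969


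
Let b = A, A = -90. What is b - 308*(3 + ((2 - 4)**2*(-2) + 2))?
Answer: 834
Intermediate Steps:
b = -90
b - 308*(3 + ((2 - 4)**2*(-2) + 2)) = -90 - 308*(3 + ((2 - 4)**2*(-2) + 2)) = -90 - 308*(3 + ((-2)**2*(-2) + 2)) = -90 - 308*(3 + (4*(-2) + 2)) = -90 - 308*(3 + (-8 + 2)) = -90 - 308*(3 - 6) = -90 - 308*(-3) = -90 - 77*(-12) = -90 + 924 = 834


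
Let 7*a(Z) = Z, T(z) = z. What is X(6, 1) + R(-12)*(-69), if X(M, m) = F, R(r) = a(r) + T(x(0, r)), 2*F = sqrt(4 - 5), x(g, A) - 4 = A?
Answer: 4692/7 + I/2 ≈ 670.29 + 0.5*I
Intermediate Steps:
x(g, A) = 4 + A
a(Z) = Z/7
F = I/2 (F = sqrt(4 - 5)/2 = sqrt(-1)/2 = I/2 ≈ 0.5*I)
R(r) = 4 + 8*r/7 (R(r) = r/7 + (4 + r) = 4 + 8*r/7)
X(M, m) = I/2
X(6, 1) + R(-12)*(-69) = I/2 + (4 + (8/7)*(-12))*(-69) = I/2 + (4 - 96/7)*(-69) = I/2 - 68/7*(-69) = I/2 + 4692/7 = 4692/7 + I/2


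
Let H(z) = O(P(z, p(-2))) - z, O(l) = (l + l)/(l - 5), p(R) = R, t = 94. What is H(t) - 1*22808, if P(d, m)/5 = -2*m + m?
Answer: -22898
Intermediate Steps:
P(d, m) = -5*m (P(d, m) = 5*(-2*m + m) = 5*(-m) = -5*m)
O(l) = 2*l/(-5 + l) (O(l) = (2*l)/(-5 + l) = 2*l/(-5 + l))
H(z) = 4 - z (H(z) = 2*(-5*(-2))/(-5 - 5*(-2)) - z = 2*10/(-5 + 10) - z = 2*10/5 - z = 2*10*(⅕) - z = 4 - z)
H(t) - 1*22808 = (4 - 1*94) - 1*22808 = (4 - 94) - 22808 = -90 - 22808 = -22898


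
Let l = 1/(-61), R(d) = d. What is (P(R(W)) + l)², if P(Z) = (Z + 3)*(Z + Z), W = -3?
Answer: 1/3721 ≈ 0.00026874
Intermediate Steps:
P(Z) = 2*Z*(3 + Z) (P(Z) = (3 + Z)*(2*Z) = 2*Z*(3 + Z))
l = -1/61 ≈ -0.016393
(P(R(W)) + l)² = (2*(-3)*(3 - 3) - 1/61)² = (2*(-3)*0 - 1/61)² = (0 - 1/61)² = (-1/61)² = 1/3721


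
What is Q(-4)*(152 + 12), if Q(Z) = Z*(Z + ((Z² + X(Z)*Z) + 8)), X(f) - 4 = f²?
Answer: 39360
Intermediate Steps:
X(f) = 4 + f²
Q(Z) = Z*(8 + Z + Z² + Z*(4 + Z²)) (Q(Z) = Z*(Z + ((Z² + (4 + Z²)*Z) + 8)) = Z*(Z + ((Z² + Z*(4 + Z²)) + 8)) = Z*(Z + (8 + Z² + Z*(4 + Z²))) = Z*(8 + Z + Z² + Z*(4 + Z²)))
Q(-4)*(152 + 12) = (-4*(8 + (-4)² + (-4)³ + 5*(-4)))*(152 + 12) = -4*(8 + 16 - 64 - 20)*164 = -4*(-60)*164 = 240*164 = 39360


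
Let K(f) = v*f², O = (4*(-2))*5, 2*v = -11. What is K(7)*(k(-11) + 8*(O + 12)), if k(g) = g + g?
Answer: 66297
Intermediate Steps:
v = -11/2 (v = (½)*(-11) = -11/2 ≈ -5.5000)
O = -40 (O = -8*5 = -40)
K(f) = -11*f²/2
k(g) = 2*g
K(7)*(k(-11) + 8*(O + 12)) = (-11/2*7²)*(2*(-11) + 8*(-40 + 12)) = (-11/2*49)*(-22 + 8*(-28)) = -539*(-22 - 224)/2 = -539/2*(-246) = 66297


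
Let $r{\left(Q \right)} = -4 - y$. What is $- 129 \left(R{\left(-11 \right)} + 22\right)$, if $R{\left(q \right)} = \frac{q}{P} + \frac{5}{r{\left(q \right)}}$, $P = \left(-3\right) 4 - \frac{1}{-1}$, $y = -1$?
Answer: $-2752$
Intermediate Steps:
$r{\left(Q \right)} = -3$ ($r{\left(Q \right)} = -4 - -1 = -4 + 1 = -3$)
$P = -11$ ($P = -12 - -1 = -12 + 1 = -11$)
$R{\left(q \right)} = - \frac{5}{3} - \frac{q}{11}$ ($R{\left(q \right)} = \frac{q}{-11} + \frac{5}{-3} = q \left(- \frac{1}{11}\right) + 5 \left(- \frac{1}{3}\right) = - \frac{q}{11} - \frac{5}{3} = - \frac{5}{3} - \frac{q}{11}$)
$- 129 \left(R{\left(-11 \right)} + 22\right) = - 129 \left(\left(- \frac{5}{3} - -1\right) + 22\right) = - 129 \left(\left(- \frac{5}{3} + 1\right) + 22\right) = - 129 \left(- \frac{2}{3} + 22\right) = \left(-129\right) \frac{64}{3} = -2752$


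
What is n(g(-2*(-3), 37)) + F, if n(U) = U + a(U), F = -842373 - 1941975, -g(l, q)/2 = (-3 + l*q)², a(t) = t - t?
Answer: -2880270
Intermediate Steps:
a(t) = 0
g(l, q) = -2*(-3 + l*q)²
F = -2784348
n(U) = U (n(U) = U + 0 = U)
n(g(-2*(-3), 37)) + F = -2*(-3 - 2*(-3)*37)² - 2784348 = -2*(-3 + 6*37)² - 2784348 = -2*(-3 + 222)² - 2784348 = -2*219² - 2784348 = -2*47961 - 2784348 = -95922 - 2784348 = -2880270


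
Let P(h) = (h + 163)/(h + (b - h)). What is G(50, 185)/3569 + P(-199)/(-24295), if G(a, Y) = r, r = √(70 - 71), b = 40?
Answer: 9/242950 + I/3569 ≈ 3.7045e-5 + 0.00028019*I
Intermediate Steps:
r = I (r = √(-1) = I ≈ 1.0*I)
G(a, Y) = I
P(h) = 163/40 + h/40 (P(h) = (h + 163)/(h + (40 - h)) = (163 + h)/40 = (163 + h)*(1/40) = 163/40 + h/40)
G(50, 185)/3569 + P(-199)/(-24295) = I/3569 + (163/40 + (1/40)*(-199))/(-24295) = I*(1/3569) + (163/40 - 199/40)*(-1/24295) = I/3569 - 9/10*(-1/24295) = I/3569 + 9/242950 = 9/242950 + I/3569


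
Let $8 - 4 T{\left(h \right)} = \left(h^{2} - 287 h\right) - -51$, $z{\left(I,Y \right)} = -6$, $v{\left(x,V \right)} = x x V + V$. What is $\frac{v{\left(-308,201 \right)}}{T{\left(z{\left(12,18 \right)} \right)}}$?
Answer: $- \frac{76271460}{1801} \approx -42350.0$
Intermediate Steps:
$v{\left(x,V \right)} = V + V x^{2}$ ($v{\left(x,V \right)} = x^{2} V + V = V x^{2} + V = V + V x^{2}$)
$T{\left(h \right)} = - \frac{43}{4} - \frac{h^{2}}{4} + \frac{287 h}{4}$ ($T{\left(h \right)} = 2 - \frac{\left(h^{2} - 287 h\right) - -51}{4} = 2 - \frac{\left(h^{2} - 287 h\right) + \left(-63 + 114\right)}{4} = 2 - \frac{\left(h^{2} - 287 h\right) + 51}{4} = 2 - \frac{51 + h^{2} - 287 h}{4} = 2 - \left(\frac{51}{4} - \frac{287 h}{4} + \frac{h^{2}}{4}\right) = - \frac{43}{4} - \frac{h^{2}}{4} + \frac{287 h}{4}$)
$\frac{v{\left(-308,201 \right)}}{T{\left(z{\left(12,18 \right)} \right)}} = \frac{201 \left(1 + \left(-308\right)^{2}\right)}{- \frac{43}{4} - \frac{\left(-6\right)^{2}}{4} + \frac{287}{4} \left(-6\right)} = \frac{201 \left(1 + 94864\right)}{- \frac{43}{4} - 9 - \frac{861}{2}} = \frac{201 \cdot 94865}{- \frac{43}{4} - 9 - \frac{861}{2}} = \frac{19067865}{- \frac{1801}{4}} = 19067865 \left(- \frac{4}{1801}\right) = - \frac{76271460}{1801}$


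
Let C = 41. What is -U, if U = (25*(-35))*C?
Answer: 35875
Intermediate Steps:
U = -35875 (U = (25*(-35))*41 = -875*41 = -35875)
-U = -1*(-35875) = 35875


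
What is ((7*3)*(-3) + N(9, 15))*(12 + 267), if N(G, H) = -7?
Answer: -19530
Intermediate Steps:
((7*3)*(-3) + N(9, 15))*(12 + 267) = ((7*3)*(-3) - 7)*(12 + 267) = (21*(-3) - 7)*279 = (-63 - 7)*279 = -70*279 = -19530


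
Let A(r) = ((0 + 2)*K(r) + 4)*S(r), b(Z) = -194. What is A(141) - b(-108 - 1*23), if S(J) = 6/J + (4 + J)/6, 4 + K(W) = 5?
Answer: 15945/47 ≈ 339.26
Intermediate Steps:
K(W) = 1 (K(W) = -4 + 5 = 1)
S(J) = ⅔ + 6/J + J/6 (S(J) = 6/J + (4 + J)*(⅙) = 6/J + (⅔ + J/6) = ⅔ + 6/J + J/6)
A(r) = (36 + r*(4 + r))/r (A(r) = ((0 + 2)*1 + 4)*((36 + r*(4 + r))/(6*r)) = (2*1 + 4)*((36 + r*(4 + r))/(6*r)) = (2 + 4)*((36 + r*(4 + r))/(6*r)) = 6*((36 + r*(4 + r))/(6*r)) = (36 + r*(4 + r))/r)
A(141) - b(-108 - 1*23) = (4 + 141 + 36/141) - 1*(-194) = (4 + 141 + 36*(1/141)) + 194 = (4 + 141 + 12/47) + 194 = 6827/47 + 194 = 15945/47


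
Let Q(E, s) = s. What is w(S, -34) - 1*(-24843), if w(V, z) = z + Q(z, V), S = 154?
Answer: 24963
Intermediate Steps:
w(V, z) = V + z (w(V, z) = z + V = V + z)
w(S, -34) - 1*(-24843) = (154 - 34) - 1*(-24843) = 120 + 24843 = 24963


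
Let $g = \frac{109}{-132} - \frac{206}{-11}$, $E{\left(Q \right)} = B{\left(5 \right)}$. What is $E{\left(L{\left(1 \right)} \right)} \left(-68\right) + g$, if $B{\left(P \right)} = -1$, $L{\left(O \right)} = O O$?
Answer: $\frac{11339}{132} \approx 85.901$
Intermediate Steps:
$L{\left(O \right)} = O^{2}$
$E{\left(Q \right)} = -1$
$g = \frac{2363}{132}$ ($g = 109 \left(- \frac{1}{132}\right) - - \frac{206}{11} = - \frac{109}{132} + \frac{206}{11} = \frac{2363}{132} \approx 17.902$)
$E{\left(L{\left(1 \right)} \right)} \left(-68\right) + g = \left(-1\right) \left(-68\right) + \frac{2363}{132} = 68 + \frac{2363}{132} = \frac{11339}{132}$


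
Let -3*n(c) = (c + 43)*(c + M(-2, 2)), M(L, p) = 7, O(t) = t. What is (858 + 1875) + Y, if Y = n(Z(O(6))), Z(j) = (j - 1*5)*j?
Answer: 7562/3 ≈ 2520.7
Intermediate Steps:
Z(j) = j*(-5 + j) (Z(j) = (j - 5)*j = (-5 + j)*j = j*(-5 + j))
n(c) = -(7 + c)*(43 + c)/3 (n(c) = -(c + 43)*(c + 7)/3 = -(43 + c)*(7 + c)/3 = -(7 + c)*(43 + c)/3)
Y = -637/3 (Y = -301/3 - 100*(-5 + 6) - 36*(-5 + 6)²/3 = -301/3 - 100 - (6*1)²/3 = -301/3 - 50/3*6 - ⅓*6² = -301/3 - 100 - ⅓*36 = -301/3 - 100 - 12 = -637/3 ≈ -212.33)
(858 + 1875) + Y = (858 + 1875) - 637/3 = 2733 - 637/3 = 7562/3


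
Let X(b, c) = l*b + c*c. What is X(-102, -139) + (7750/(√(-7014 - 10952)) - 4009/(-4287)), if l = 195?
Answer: -2435294/4287 - 3875*I*√17966/8983 ≈ -568.06 - 57.82*I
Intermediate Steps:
X(b, c) = c² + 195*b (X(b, c) = 195*b + c*c = 195*b + c² = c² + 195*b)
X(-102, -139) + (7750/(√(-7014 - 10952)) - 4009/(-4287)) = ((-139)² + 195*(-102)) + (7750/(√(-7014 - 10952)) - 4009/(-4287)) = (19321 - 19890) + (7750/(√(-17966)) - 4009*(-1/4287)) = -569 + (7750/((I*√17966)) + 4009/4287) = -569 + (7750*(-I*√17966/17966) + 4009/4287) = -569 + (-3875*I*√17966/8983 + 4009/4287) = -569 + (4009/4287 - 3875*I*√17966/8983) = -2435294/4287 - 3875*I*√17966/8983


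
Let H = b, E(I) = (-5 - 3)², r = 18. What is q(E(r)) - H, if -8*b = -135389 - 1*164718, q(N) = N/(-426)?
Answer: -63923047/1704 ≈ -37514.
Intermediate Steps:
E(I) = 64 (E(I) = (-8)² = 64)
q(N) = -N/426 (q(N) = N*(-1/426) = -N/426)
b = 300107/8 (b = -(-135389 - 1*164718)/8 = -(-135389 - 164718)/8 = -⅛*(-300107) = 300107/8 ≈ 37513.)
H = 300107/8 ≈ 37513.
q(E(r)) - H = -1/426*64 - 1*300107/8 = -32/213 - 300107/8 = -63923047/1704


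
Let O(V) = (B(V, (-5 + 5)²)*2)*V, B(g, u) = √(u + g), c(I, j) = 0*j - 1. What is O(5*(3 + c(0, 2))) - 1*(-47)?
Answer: 47 + 20*√10 ≈ 110.25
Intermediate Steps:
c(I, j) = -1 (c(I, j) = 0 - 1 = -1)
B(g, u) = √(g + u)
O(V) = 2*V^(3/2) (O(V) = (√(V + (-5 + 5)²)*2)*V = (√(V + 0²)*2)*V = (√(V + 0)*2)*V = (√V*2)*V = (2*√V)*V = 2*V^(3/2))
O(5*(3 + c(0, 2))) - 1*(-47) = 2*(5*(3 - 1))^(3/2) - 1*(-47) = 2*(5*2)^(3/2) + 47 = 2*10^(3/2) + 47 = 2*(10*√10) + 47 = 20*√10 + 47 = 47 + 20*√10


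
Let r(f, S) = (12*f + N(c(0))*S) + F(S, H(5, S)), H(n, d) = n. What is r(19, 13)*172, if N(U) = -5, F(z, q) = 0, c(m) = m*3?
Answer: 28036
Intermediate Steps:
c(m) = 3*m
r(f, S) = -5*S + 12*f (r(f, S) = (12*f - 5*S) + 0 = (-5*S + 12*f) + 0 = -5*S + 12*f)
r(19, 13)*172 = (-5*13 + 12*19)*172 = (-65 + 228)*172 = 163*172 = 28036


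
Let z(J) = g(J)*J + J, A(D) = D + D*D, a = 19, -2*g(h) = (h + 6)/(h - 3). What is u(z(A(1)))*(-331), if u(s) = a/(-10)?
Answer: 6289/10 ≈ 628.90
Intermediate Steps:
g(h) = -(6 + h)/(2*(-3 + h)) (g(h) = -(h + 6)/(2*(h - 3)) = -(6 + h)/(2*(-3 + h)))
A(D) = D + D²
z(J) = J + J*(-6 - J)/(2*(-3 + J)) (z(J) = ((-6 - J)/(2*(-3 + J)))*J + J = J*(-6 - J)/(2*(-3 + J)) + J = J + J*(-6 - J)/(2*(-3 + J)))
u(s) = -19/10 (u(s) = 19/(-10) = 19*(-⅒) = -19/10)
u(z(A(1)))*(-331) = -19/10*(-331) = 6289/10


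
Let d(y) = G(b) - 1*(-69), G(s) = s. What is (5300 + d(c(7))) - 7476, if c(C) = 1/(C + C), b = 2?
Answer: -2105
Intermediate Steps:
c(C) = 1/(2*C)
d(y) = 71 (d(y) = 2 - 1*(-69) = 2 + 69 = 71)
(5300 + d(c(7))) - 7476 = (5300 + 71) - 7476 = 5371 - 7476 = -2105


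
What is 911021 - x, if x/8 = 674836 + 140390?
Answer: -5610787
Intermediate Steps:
x = 6521808 (x = 8*(674836 + 140390) = 8*815226 = 6521808)
911021 - x = 911021 - 1*6521808 = 911021 - 6521808 = -5610787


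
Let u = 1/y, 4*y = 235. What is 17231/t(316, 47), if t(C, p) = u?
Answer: 4049285/4 ≈ 1.0123e+6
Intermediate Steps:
y = 235/4 (y = (1/4)*235 = 235/4 ≈ 58.750)
u = 4/235 (u = 1/(235/4) = 4/235 ≈ 0.017021)
t(C, p) = 4/235
17231/t(316, 47) = 17231/(4/235) = 17231*(235/4) = 4049285/4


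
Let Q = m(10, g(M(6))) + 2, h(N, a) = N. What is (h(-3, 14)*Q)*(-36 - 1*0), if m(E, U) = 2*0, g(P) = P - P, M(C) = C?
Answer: 216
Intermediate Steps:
g(P) = 0
m(E, U) = 0
Q = 2 (Q = 0 + 2 = 2)
(h(-3, 14)*Q)*(-36 - 1*0) = (-3*2)*(-36 - 1*0) = -6*(-36 + 0) = -6*(-36) = 216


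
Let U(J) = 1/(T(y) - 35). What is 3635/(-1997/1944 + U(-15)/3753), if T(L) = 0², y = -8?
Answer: -34378230600/9715477 ≈ -3538.5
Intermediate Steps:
T(L) = 0
U(J) = -1/35 (U(J) = 1/(0 - 35) = 1/(-35) = -1/35)
3635/(-1997/1944 + U(-15)/3753) = 3635/(-1997/1944 - 1/35/3753) = 3635/(-1997*1/1944 - 1/35*1/3753) = 3635/(-1997/1944 - 1/131355) = 3635/(-9715477/9457560) = 3635*(-9457560/9715477) = -34378230600/9715477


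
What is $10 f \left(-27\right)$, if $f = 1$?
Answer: $-270$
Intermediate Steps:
$10 f \left(-27\right) = 10 \cdot 1 \left(-27\right) = 10 \left(-27\right) = -270$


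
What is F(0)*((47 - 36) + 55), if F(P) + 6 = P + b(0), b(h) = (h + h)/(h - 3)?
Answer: -396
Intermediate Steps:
b(h) = 2*h/(-3 + h) (b(h) = (2*h)/(-3 + h) = 2*h/(-3 + h))
F(P) = -6 + P (F(P) = -6 + (P + 2*0/(-3 + 0)) = -6 + (P + 2*0/(-3)) = -6 + (P + 2*0*(-⅓)) = -6 + (P + 0) = -6 + P)
F(0)*((47 - 36) + 55) = (-6 + 0)*((47 - 36) + 55) = -6*(11 + 55) = -6*66 = -396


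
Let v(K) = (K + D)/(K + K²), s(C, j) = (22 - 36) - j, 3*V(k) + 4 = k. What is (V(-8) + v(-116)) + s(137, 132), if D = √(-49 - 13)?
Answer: -17251/115 + I*√62/13340 ≈ -150.01 + 0.00059026*I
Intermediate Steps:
D = I*√62 (D = √(-62) = I*√62 ≈ 7.874*I)
V(k) = -4/3 + k/3
s(C, j) = -14 - j
v(K) = (K + I*√62)/(K + K²)
(V(-8) + v(-116)) + s(137, 132) = ((-4/3 + (⅓)*(-8)) + (-116 + I*√62)/((-116)*(1 - 116))) + (-14 - 1*132) = ((-4/3 - 8/3) - 1/116*(-116 + I*√62)/(-115)) + (-14 - 132) = (-4 - 1/116*(-1/115)*(-116 + I*√62)) - 146 = (-4 + (-1/115 + I*√62/13340)) - 146 = (-461/115 + I*√62/13340) - 146 = -17251/115 + I*√62/13340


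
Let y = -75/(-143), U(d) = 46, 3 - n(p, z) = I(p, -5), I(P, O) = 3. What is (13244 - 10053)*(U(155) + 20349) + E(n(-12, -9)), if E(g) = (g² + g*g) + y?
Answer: 9306503710/143 ≈ 6.5080e+7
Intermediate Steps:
n(p, z) = 0 (n(p, z) = 3 - 1*3 = 3 - 3 = 0)
y = 75/143 (y = -75*(-1/143) = 75/143 ≈ 0.52448)
E(g) = 75/143 + 2*g² (E(g) = (g² + g*g) + 75/143 = (g² + g²) + 75/143 = 2*g² + 75/143 = 75/143 + 2*g²)
(13244 - 10053)*(U(155) + 20349) + E(n(-12, -9)) = (13244 - 10053)*(46 + 20349) + (75/143 + 2*0²) = 3191*20395 + (75/143 + 2*0) = 65080445 + (75/143 + 0) = 65080445 + 75/143 = 9306503710/143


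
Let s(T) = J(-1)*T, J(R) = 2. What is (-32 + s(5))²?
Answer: 484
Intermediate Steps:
s(T) = 2*T
(-32 + s(5))² = (-32 + 2*5)² = (-32 + 10)² = (-22)² = 484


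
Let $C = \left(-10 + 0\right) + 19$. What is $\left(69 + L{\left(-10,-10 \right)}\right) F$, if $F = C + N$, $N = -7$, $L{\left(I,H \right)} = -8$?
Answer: $122$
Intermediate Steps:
$C = 9$ ($C = -10 + 19 = 9$)
$F = 2$ ($F = 9 - 7 = 2$)
$\left(69 + L{\left(-10,-10 \right)}\right) F = \left(69 - 8\right) 2 = 61 \cdot 2 = 122$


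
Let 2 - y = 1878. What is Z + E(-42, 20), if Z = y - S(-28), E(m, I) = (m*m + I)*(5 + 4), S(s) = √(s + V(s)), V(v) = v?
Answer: 14180 - 2*I*√14 ≈ 14180.0 - 7.4833*I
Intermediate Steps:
y = -1876 (y = 2 - 1*1878 = 2 - 1878 = -1876)
S(s) = √2*√s (S(s) = √(s + s) = √(2*s) = √2*√s)
E(m, I) = 9*I + 9*m² (E(m, I) = (m² + I)*9 = (I + m²)*9 = 9*I + 9*m²)
Z = -1876 - 2*I*√14 (Z = -1876 - √2*√(-28) = -1876 - √2*2*I*√7 = -1876 - 2*I*√14 ≈ -1876.0 - 7.4833*I)
Z + E(-42, 20) = (-1876 - 2*I*√14) + (9*20 + 9*(-42)²) = (-1876 - 2*I*√14) + (180 + 9*1764) = (-1876 - 2*I*√14) + (180 + 15876) = (-1876 - 2*I*√14) + 16056 = 14180 - 2*I*√14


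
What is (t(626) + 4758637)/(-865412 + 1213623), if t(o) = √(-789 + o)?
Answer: 4758637/348211 + I*√163/348211 ≈ 13.666 + 3.6665e-5*I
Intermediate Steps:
(t(626) + 4758637)/(-865412 + 1213623) = (√(-789 + 626) + 4758637)/(-865412 + 1213623) = (√(-163) + 4758637)/348211 = (I*√163 + 4758637)*(1/348211) = (4758637 + I*√163)*(1/348211) = 4758637/348211 + I*√163/348211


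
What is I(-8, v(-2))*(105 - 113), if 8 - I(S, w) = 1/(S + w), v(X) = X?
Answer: -324/5 ≈ -64.800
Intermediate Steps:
I(S, w) = 8 - 1/(S + w)
I(-8, v(-2))*(105 - 113) = ((-1 + 8*(-8) + 8*(-2))/(-8 - 2))*(105 - 113) = ((-1 - 64 - 16)/(-10))*(-8) = -⅒*(-81)*(-8) = (81/10)*(-8) = -324/5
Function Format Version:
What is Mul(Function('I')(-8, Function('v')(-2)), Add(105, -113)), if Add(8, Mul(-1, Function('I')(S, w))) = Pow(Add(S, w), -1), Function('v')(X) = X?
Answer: Rational(-324, 5) ≈ -64.800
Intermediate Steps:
Function('I')(S, w) = Add(8, Mul(-1, Pow(Add(S, w), -1)))
Mul(Function('I')(-8, Function('v')(-2)), Add(105, -113)) = Mul(Mul(Pow(Add(-8, -2), -1), Add(-1, Mul(8, -8), Mul(8, -2))), Add(105, -113)) = Mul(Mul(Pow(-10, -1), Add(-1, -64, -16)), -8) = Mul(Mul(Rational(-1, 10), -81), -8) = Mul(Rational(81, 10), -8) = Rational(-324, 5)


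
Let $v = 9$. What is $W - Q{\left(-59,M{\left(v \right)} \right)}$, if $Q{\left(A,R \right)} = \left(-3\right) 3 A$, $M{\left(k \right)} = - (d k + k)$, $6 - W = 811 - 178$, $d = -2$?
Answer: $-1158$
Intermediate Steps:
$W = -627$ ($W = 6 - \left(811 - 178\right) = 6 - 633 = -627$)
$M{\left(k \right)} = k$ ($M{\left(k \right)} = - (- 2 k + k) = - \left(-1\right) k = k$)
$Q{\left(A,R \right)} = - 9 A$
$W - Q{\left(-59,M{\left(v \right)} \right)} = -627 - \left(-9\right) \left(-59\right) = -627 - 531 = -1158$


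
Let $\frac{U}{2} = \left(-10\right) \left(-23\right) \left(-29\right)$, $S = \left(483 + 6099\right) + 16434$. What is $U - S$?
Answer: $-36356$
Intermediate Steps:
$S = 23016$ ($S = 6582 + 16434 = 23016$)
$U = -13340$ ($U = 2 \left(-10\right) \left(-23\right) \left(-29\right) = 2 \cdot 230 \left(-29\right) = 2 \left(-6670\right) = -13340$)
$U - S = -13340 - 23016 = -36356$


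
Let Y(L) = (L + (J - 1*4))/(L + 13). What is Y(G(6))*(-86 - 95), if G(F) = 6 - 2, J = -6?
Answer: 1086/17 ≈ 63.882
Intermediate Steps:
G(F) = 4
Y(L) = (-10 + L)/(13 + L) (Y(L) = (L + (-6 - 1*4))/(L + 13) = (L + (-6 - 4))/(13 + L) = (L - 10)/(13 + L) = (-10 + L)/(13 + L))
Y(G(6))*(-86 - 95) = ((-10 + 4)/(13 + 4))*(-86 - 95) = (-6/17)*(-181) = ((1/17)*(-6))*(-181) = -6/17*(-181) = 1086/17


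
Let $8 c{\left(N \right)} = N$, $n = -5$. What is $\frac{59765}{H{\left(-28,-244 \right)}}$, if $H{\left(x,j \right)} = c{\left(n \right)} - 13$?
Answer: $- \frac{478120}{109} \approx -4386.4$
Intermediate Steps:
$c{\left(N \right)} = \frac{N}{8}$
$H{\left(x,j \right)} = - \frac{109}{8}$ ($H{\left(x,j \right)} = \frac{1}{8} \left(-5\right) - 13 = - \frac{5}{8} - 13 = - \frac{109}{8}$)
$\frac{59765}{H{\left(-28,-244 \right)}} = \frac{59765}{- \frac{109}{8}} = 59765 \left(- \frac{8}{109}\right) = - \frac{478120}{109}$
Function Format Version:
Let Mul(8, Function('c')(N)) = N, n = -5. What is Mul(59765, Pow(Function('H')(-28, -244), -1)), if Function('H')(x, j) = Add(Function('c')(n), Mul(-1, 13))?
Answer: Rational(-478120, 109) ≈ -4386.4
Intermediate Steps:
Function('c')(N) = Mul(Rational(1, 8), N)
Function('H')(x, j) = Rational(-109, 8) (Function('H')(x, j) = Add(Mul(Rational(1, 8), -5), Mul(-1, 13)) = Add(Rational(-5, 8), -13) = Rational(-109, 8))
Mul(59765, Pow(Function('H')(-28, -244), -1)) = Mul(59765, Pow(Rational(-109, 8), -1)) = Mul(59765, Rational(-8, 109)) = Rational(-478120, 109)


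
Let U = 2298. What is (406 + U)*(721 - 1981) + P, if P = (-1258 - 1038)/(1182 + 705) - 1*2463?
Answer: -6433734457/1887 ≈ -3.4095e+6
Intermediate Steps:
P = -4649977/1887 (P = -2296/1887 - 2463 = -4649977/1887 ≈ -2464.2)
(406 + U)*(721 - 1981) + P = (406 + 2298)*(721 - 1981) - 4649977/1887 = 2704*(-1260) - 4649977/1887 = -3407040 - 4649977/1887 = -6433734457/1887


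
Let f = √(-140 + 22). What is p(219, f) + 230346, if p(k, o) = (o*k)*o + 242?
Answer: 204746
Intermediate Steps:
f = I*√118 (f = √(-118) = I*√118 ≈ 10.863*I)
p(k, o) = 242 + k*o² (p(k, o) = (k*o)*o + 242 = k*o² + 242 = 242 + k*o²)
p(219, f) + 230346 = (242 + 219*(I*√118)²) + 230346 = (242 + 219*(-118)) + 230346 = (242 - 25842) + 230346 = -25600 + 230346 = 204746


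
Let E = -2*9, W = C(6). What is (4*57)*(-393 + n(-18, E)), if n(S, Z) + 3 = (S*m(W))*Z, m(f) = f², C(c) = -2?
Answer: 205200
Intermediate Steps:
W = -2
E = -18
n(S, Z) = -3 + 4*S*Z (n(S, Z) = -3 + (S*(-2)²)*Z = -3 + (S*4)*Z = -3 + (4*S)*Z = -3 + 4*S*Z)
(4*57)*(-393 + n(-18, E)) = (4*57)*(-393 + (-3 + 4*(-18)*(-18))) = 228*(-393 + (-3 + 1296)) = 228*(-393 + 1293) = 228*900 = 205200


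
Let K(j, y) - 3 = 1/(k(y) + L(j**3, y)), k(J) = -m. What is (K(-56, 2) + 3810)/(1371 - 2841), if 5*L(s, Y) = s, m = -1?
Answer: -334802369/129074085 ≈ -2.5939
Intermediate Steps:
L(s, Y) = s/5
k(J) = 1 (k(J) = -1*(-1) = 1)
K(j, y) = 3 + 1/(1 + j**3/5)
(K(-56, 2) + 3810)/(1371 - 2841) = ((20 + 3*(-56)**3)/(5 + (-56)**3) + 3810)/(1371 - 2841) = ((20 + 3*(-175616))/(5 - 175616) + 3810)/(-1470) = ((20 - 526848)/(-175611) + 3810)*(-1/1470) = (-1/175611*(-526828) + 3810)*(-1/1470) = (526828/175611 + 3810)*(-1/1470) = (669604738/175611)*(-1/1470) = -334802369/129074085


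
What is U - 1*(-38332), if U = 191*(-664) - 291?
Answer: -88783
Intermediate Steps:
U = -127115 (U = -126824 - 291 = -127115)
U - 1*(-38332) = -127115 - 1*(-38332) = -127115 + 38332 = -88783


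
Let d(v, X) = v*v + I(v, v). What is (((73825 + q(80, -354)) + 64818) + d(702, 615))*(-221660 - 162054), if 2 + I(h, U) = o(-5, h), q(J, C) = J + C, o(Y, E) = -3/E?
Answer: -28336130252141/117 ≈ -2.4219e+11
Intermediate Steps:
q(J, C) = C + J
I(h, U) = -2 - 3/h
d(v, X) = -2 + v² - 3/v (d(v, X) = v*v + (-2 - 3/v) = v² + (-2 - 3/v) = -2 + v² - 3/v)
(((73825 + q(80, -354)) + 64818) + d(702, 615))*(-221660 - 162054) = (((73825 + (-354 + 80)) + 64818) + (-2 + 702² - 3/702))*(-221660 - 162054) = (((73825 - 274) + 64818) + (-2 + 492804 - 3*1/702))*(-383714) = ((73551 + 64818) + (-2 + 492804 - 1/234))*(-383714) = (138369 + 115315667/234)*(-383714) = (147694013/234)*(-383714) = -28336130252141/117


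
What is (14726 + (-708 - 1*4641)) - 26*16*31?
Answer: -3519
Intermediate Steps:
(14726 + (-708 - 1*4641)) - 26*16*31 = (14726 + (-708 - 4641)) - 416*31 = (14726 - 5349) - 12896 = 9377 - 12896 = -3519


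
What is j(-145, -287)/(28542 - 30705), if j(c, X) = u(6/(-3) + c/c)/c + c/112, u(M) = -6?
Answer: 20353/35127120 ≈ 0.00057941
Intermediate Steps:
j(c, X) = -6/c + c/112
j(-145, -287)/(28542 - 30705) = (-6/(-145) + (1/112)*(-145))/(28542 - 30705) = (-6*(-1/145) - 145/112)/(-2163) = (6/145 - 145/112)*(-1/2163) = -20353/16240*(-1/2163) = 20353/35127120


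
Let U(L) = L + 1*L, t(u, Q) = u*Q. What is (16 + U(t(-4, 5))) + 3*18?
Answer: 30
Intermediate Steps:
t(u, Q) = Q*u
U(L) = 2*L (U(L) = L + L = 2*L)
(16 + U(t(-4, 5))) + 3*18 = (16 + 2*(5*(-4))) + 3*18 = (16 + 2*(-20)) + 54 = (16 - 40) + 54 = -24 + 54 = 30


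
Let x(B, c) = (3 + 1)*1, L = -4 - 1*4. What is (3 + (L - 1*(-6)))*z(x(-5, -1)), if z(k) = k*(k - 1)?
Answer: 12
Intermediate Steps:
L = -8 (L = -4 - 4 = -8)
x(B, c) = 4 (x(B, c) = 4*1 = 4)
z(k) = k*(-1 + k)
(3 + (L - 1*(-6)))*z(x(-5, -1)) = (3 + (-8 - 1*(-6)))*(4*(-1 + 4)) = (3 + (-8 + 6))*(4*3) = (3 - 2)*12 = 1*12 = 12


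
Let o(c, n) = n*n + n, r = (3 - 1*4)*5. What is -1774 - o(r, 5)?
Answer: -1804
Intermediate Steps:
r = -5 (r = (3 - 4)*5 = -1*5 = -5)
o(c, n) = n + n**2 (o(c, n) = n**2 + n = n + n**2)
-1774 - o(r, 5) = -1774 - 5*(1 + 5) = -1774 - 5*6 = -1774 - 1*30 = -1774 - 30 = -1804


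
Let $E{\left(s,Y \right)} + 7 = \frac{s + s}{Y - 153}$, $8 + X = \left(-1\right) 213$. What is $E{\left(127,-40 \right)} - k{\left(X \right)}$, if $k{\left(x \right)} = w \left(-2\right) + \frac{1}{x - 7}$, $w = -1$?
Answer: $- \frac{453755}{44004} \approx -10.312$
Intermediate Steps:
$X = -221$ ($X = -8 - 213 = -221$)
$k{\left(x \right)} = 2 + \frac{1}{-7 + x}$ ($k{\left(x \right)} = \left(-1\right) \left(-2\right) + \frac{1}{x - 7} = 2 + \frac{1}{-7 + x}$)
$E{\left(s,Y \right)} = -7 + \frac{2 s}{-153 + Y}$ ($E{\left(s,Y \right)} = -7 + \frac{s + s}{Y - 153} = -7 + \frac{2 s}{Y - 153} = -7 + \frac{2 s}{-153 + Y}$)
$E{\left(127,-40 \right)} - k{\left(X \right)} = \frac{1071 - -280 + 2 \cdot 127}{-153 - 40} - \frac{-13 + 2 \left(-221\right)}{-7 - 221} = \frac{1071 + 280 + 254}{-193} - \frac{-13 - 442}{-228} = \left(- \frac{1}{193}\right) 1605 - \left(- \frac{1}{228}\right) \left(-455\right) = - \frac{1605}{193} - \frac{455}{228} = - \frac{453755}{44004}$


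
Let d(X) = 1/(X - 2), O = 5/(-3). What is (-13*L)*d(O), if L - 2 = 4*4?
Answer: 702/11 ≈ 63.818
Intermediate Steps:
O = -5/3 (O = 5*(-⅓) = -5/3 ≈ -1.6667)
L = 18 (L = 2 + 4*4 = 2 + 16 = 18)
d(X) = 1/(-2 + X)
(-13*L)*d(O) = (-13*18)/(-2 - 5/3) = -234/(-11/3) = -234*(-3/11) = 702/11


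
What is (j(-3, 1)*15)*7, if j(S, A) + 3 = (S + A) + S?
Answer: -840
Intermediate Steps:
j(S, A) = -3 + A + 2*S (j(S, A) = -3 + ((S + A) + S) = -3 + ((A + S) + S) = -3 + (A + 2*S) = -3 + A + 2*S)
(j(-3, 1)*15)*7 = ((-3 + 1 + 2*(-3))*15)*7 = ((-3 + 1 - 6)*15)*7 = -8*15*7 = -120*7 = -840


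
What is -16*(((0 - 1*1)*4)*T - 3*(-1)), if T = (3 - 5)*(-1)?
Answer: 80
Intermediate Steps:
T = 2 (T = -2*(-1) = 2)
-16*(((0 - 1*1)*4)*T - 3*(-1)) = -16*(((0 - 1*1)*4)*2 - 3*(-1)) = -16*(((0 - 1)*4)*2 - 1*(-3)) = -16*(-1*4*2 + 3) = -16*(-4*2 + 3) = -16*(-8 + 3) = -16*(-5) = 80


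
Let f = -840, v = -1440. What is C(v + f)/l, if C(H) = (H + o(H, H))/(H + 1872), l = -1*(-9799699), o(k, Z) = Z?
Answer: 190/166594883 ≈ 1.1405e-6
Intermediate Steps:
l = 9799699
C(H) = 2*H/(1872 + H) (C(H) = (H + H)/(H + 1872) = (2*H)/(1872 + H) = 2*H/(1872 + H))
C(v + f)/l = (2*(-1440 - 840)/(1872 + (-1440 - 840)))/9799699 = (2*(-2280)/(1872 - 2280))*(1/9799699) = (2*(-2280)/(-408))*(1/9799699) = (2*(-2280)*(-1/408))*(1/9799699) = (190/17)*(1/9799699) = 190/166594883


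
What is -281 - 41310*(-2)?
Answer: 82339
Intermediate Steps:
-281 - 41310*(-2) = -281 - 918*(-90) = -281 + 82620 = 82339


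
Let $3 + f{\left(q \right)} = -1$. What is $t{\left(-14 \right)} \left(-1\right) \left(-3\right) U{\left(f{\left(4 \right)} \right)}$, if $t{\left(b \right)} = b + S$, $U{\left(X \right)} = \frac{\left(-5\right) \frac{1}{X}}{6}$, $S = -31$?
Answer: $- \frac{225}{8} \approx -28.125$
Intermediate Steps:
$f{\left(q \right)} = -4$ ($f{\left(q \right)} = -3 - 1 = -4$)
$U{\left(X \right)} = - \frac{5}{6 X}$ ($U{\left(X \right)} = - \frac{5}{X} \frac{1}{6} = - \frac{5}{6 X}$)
$t{\left(b \right)} = -31 + b$ ($t{\left(b \right)} = b - 31 = -31 + b$)
$t{\left(-14 \right)} \left(-1\right) \left(-3\right) U{\left(f{\left(4 \right)} \right)} = \left(-31 - 14\right) \left(-1\right) \left(-3\right) \left(- \frac{5}{6 \left(-4\right)}\right) = - 45 \cdot 3 \left(\left(- \frac{5}{6}\right) \left(- \frac{1}{4}\right)\right) = - 45 \cdot 3 \cdot \frac{5}{24} = \left(-45\right) \frac{5}{8} = - \frac{225}{8}$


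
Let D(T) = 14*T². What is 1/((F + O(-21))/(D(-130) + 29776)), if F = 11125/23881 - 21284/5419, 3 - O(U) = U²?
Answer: -34472021562264/57130075711 ≈ -603.40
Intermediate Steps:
O(U) = 3 - U²
F = -447996829/129411139 (F = 11125*(1/23881) - 21284*1/5419 = 11125/23881 - 21284/5419 = -447996829/129411139 ≈ -3.4618)
1/((F + O(-21))/(D(-130) + 29776)) = 1/((-447996829/129411139 + (3 - 1*(-21)²))/(14*(-130)² + 29776)) = 1/((-447996829/129411139 + (3 - 1*441))/(14*16900 + 29776)) = 1/((-447996829/129411139 + (3 - 441))/(236600 + 29776)) = 1/((-447996829/129411139 - 438)/266376) = 1/(-57130075711/129411139*1/266376) = 1/(-57130075711/34472021562264) = -34472021562264/57130075711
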